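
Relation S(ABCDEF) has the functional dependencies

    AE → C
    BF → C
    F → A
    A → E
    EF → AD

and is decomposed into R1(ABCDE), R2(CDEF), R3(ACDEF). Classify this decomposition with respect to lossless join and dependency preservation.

lossy but dependency-preserving

Lossless test (chase): Rows 2 and 3 agree on F; apply F→A and equate their A entries. No row becomes fully distinguished — the join is lossy.
Dependency preservation: BF → C is not contained in any single fragment, but the restricted closure of its left-hand side across the fragments still reaches the right-hand side; the remaining FDs each lie inside some fragment. All dependencies are preserved.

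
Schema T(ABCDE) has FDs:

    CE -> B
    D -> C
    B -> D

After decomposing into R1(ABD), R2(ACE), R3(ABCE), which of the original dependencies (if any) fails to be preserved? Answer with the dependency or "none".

D -> C

Check D → C: no single fragment contains all of {CD}, and the restricted closure of {D} across the fragments never reaches {C}.
CE → B is preserved.
B → D is preserved.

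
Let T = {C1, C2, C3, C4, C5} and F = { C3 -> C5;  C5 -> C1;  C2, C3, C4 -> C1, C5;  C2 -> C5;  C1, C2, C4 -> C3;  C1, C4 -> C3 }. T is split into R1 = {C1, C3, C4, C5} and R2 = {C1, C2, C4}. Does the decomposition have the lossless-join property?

Common attributes: R1 ∩ R2 = {C1, C4}.
Closure of {C1, C4}: C1, C4 → C3 applies, adding C3; C3 → C5 applies, adding C5. So (C1, C4)⁺ = {C1, C3, C4, C5}.
This closure contains every attribute of R1, so R1 ∩ R2 → R1. The join is lossless.

Yes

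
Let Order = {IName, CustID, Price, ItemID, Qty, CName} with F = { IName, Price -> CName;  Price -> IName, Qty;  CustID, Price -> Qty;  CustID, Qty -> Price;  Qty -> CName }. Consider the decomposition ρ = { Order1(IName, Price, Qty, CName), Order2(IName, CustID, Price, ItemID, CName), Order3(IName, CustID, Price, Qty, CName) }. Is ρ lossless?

Chase test. Columns are IName, CustID, Price, ItemID, Qty, CName; row i has aⱼ where attribute j ∈ Orderi, else bᵢⱼ.
Initial tableau (one row per fragment):
  row 1: a1 b12 a3 b14 a5 a6
  row 2: a1 a2 a3 a4 b25 a6
  row 3: a1 a2 a3 b34 a5 a6
Rows 1 and 2 agree on Price; apply Price→IName, Qty and equate their IName, Qty entries.
Row 2 is now all distinguished symbols — the join is lossless.

Yes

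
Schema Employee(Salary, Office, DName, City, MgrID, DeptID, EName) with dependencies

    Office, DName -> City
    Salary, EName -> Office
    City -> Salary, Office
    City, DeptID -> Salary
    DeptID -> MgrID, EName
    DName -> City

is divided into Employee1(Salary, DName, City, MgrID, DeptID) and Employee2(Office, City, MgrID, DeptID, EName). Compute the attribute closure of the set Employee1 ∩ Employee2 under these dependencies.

Employee1 ∩ Employee2 = {City, MgrID, DeptID}.
City → Salary, Office applies, adding Salary, Office
DeptID → MgrID, EName applies, adding EName
Closure: {Salary, Office, City, MgrID, DeptID, EName}.

Salary, Office, City, MgrID, DeptID, EName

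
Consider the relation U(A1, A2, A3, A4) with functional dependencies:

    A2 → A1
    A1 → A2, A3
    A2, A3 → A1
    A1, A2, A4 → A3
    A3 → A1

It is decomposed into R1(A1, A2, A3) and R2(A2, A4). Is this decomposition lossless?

Yes

Common attributes: R1 ∩ R2 = {A2}.
Closure of {A2}: A2 → A1 applies, adding A1; A1 → A2, A3 applies, adding A3. So (A2)⁺ = {A1, A2, A3}.
This closure contains every attribute of R1, so R1 ∩ R2 → R1. The join is lossless.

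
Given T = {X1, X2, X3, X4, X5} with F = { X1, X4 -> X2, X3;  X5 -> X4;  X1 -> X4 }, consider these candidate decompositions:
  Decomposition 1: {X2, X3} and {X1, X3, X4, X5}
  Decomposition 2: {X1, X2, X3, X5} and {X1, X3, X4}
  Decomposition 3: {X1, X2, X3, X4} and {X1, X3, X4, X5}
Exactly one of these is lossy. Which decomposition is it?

Decomposition 1: common = {X3}, closure = {X3} → lossy.
Decomposition 2: common = {X1, X3}, closure = {X1, X2, X3, X4} → lossless.
Decomposition 3: common = {X1, X3, X4}, closure = {X1, X2, X3, X4} → lossless.

Decomposition 1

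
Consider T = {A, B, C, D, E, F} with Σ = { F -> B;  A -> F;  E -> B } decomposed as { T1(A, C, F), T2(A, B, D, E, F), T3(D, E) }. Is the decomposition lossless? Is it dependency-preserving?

lossy but dependency-preserving

Lossless test (chase): Rows 1 and 2 agree on F; apply F→B and equate their B entries. Rows 2 and 3 agree on E; apply E→B and equate their B entries. No row becomes fully distinguished — the join is lossy.
Dependency preservation: every FD's attributes lie within a single fragment, so each can be enforced locally — preserved.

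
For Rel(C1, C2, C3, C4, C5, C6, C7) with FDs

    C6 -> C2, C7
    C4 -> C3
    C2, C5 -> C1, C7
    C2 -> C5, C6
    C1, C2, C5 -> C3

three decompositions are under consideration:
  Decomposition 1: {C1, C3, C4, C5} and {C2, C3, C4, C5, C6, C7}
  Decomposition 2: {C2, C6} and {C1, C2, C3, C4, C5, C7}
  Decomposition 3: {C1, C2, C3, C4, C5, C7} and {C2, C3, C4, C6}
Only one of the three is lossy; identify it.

Decomposition 1: common = {C3, C4, C5}, closure = {C3, C4, C5} → lossy.
Decomposition 2: common = {C2}, closure = {C1, C2, C3, C5, C6, C7} → lossless.
Decomposition 3: common = {C2, C3, C4}, closure = {C1, C2, C3, C4, C5, C6, C7} → lossless.

Decomposition 1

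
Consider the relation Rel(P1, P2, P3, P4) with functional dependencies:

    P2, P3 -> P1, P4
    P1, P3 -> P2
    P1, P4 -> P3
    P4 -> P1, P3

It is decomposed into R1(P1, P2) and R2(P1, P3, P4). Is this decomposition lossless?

No

Common attributes: R1 ∩ R2 = {P1}.
No dependency enlarges {P1}, so (P1)⁺ = {P1}.
The closure contains neither all of R1 = {P1, P2} nor all of R2 = {P1, P3, P4}, so the common attributes are not a superkey of either fragment. The join is lossy.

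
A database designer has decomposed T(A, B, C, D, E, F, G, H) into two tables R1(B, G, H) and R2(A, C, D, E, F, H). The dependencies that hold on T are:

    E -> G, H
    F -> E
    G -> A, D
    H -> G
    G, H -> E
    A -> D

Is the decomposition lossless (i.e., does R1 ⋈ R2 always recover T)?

No

Common attributes: R1 ∩ R2 = {H}.
Closure of {H}: H → G applies, adding G; G, H → E applies, adding E; G → A, D applies, adding A, D. So (H)⁺ = {A, D, E, G, H}.
The closure contains neither all of R1 = {B, G, H} nor all of R2 = {A, C, D, E, F, H}, so the common attributes are not a superkey of either fragment. The join is lossy.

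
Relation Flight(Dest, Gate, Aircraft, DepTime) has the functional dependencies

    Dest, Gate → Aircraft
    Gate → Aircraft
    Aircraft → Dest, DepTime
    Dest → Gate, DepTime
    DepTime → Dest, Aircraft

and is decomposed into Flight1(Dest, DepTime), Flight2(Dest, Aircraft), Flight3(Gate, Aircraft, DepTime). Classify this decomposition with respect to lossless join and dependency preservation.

lossless and dependency-preserving

Lossless test (chase): Rows 2 and 3 agree on Aircraft; apply Aircraft→Dest, DepTime and equate their Dest, DepTime entries. Rows 1 and 2 agree on Dest; apply Dest→Gate, DepTime and equate their Gate, DepTime entries. Rows 1 and 3 agree on Dest; apply Dest→Gate, DepTime and equate their Gate, DepTime entries. Rows 1 and 2 agree on DepTime; apply DepTime→Dest, Aircraft and equate their Dest, Aircraft entries. Row 1 is now all distinguished symbols — the join is lossless.
Dependency preservation: Dest, Gate → Aircraft; Aircraft → Dest, DepTime; Dest → Gate, DepTime; DepTime → Dest, Aircraft are not contained in any single fragment, but the restricted closure of each left-hand side across the fragments still reaches the right-hand side; the remaining FDs each lie inside some fragment. All dependencies are preserved.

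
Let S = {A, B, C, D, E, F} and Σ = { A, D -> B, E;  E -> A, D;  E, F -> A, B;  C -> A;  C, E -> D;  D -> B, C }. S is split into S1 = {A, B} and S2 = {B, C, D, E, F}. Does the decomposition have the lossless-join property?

No

Common attributes: S1 ∩ S2 = {B}.
No dependency enlarges {B}, so (B)⁺ = {B}.
The closure contains neither all of S1 = {A, B} nor all of S2 = {B, C, D, E, F}, so the common attributes are not a superkey of either fragment. The join is lossy.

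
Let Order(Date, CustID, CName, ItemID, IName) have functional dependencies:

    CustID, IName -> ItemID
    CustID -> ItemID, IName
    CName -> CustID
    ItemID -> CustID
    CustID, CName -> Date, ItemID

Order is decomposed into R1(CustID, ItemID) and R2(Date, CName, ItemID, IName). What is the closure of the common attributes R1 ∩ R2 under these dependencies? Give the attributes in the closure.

R1 ∩ R2 = {ItemID}.
ItemID → CustID applies, adding CustID
CustID → ItemID, IName applies, adding IName
Closure: {CustID, ItemID, IName}.

CustID, ItemID, IName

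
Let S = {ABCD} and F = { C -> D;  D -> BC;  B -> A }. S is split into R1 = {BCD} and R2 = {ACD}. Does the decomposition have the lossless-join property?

Yes

Common attributes: R1 ∩ R2 = {CD}.
Closure of {CD}: D → BC applies, adding B; B → A applies, adding A. So (CD)⁺ = {ABCD}.
This closure contains every attribute of R1, so R1 ∩ R2 → R1. The join is lossless.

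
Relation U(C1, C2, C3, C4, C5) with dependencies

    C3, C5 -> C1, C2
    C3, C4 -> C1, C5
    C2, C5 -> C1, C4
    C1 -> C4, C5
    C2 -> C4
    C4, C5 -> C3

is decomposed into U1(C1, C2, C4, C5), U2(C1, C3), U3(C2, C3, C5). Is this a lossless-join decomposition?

Yes

Chase test. Columns are C1, C2, C3, C4, C5; row i has aⱼ where attribute j ∈ Ui, else bᵢⱼ.
Initial tableau (one row per fragment):
  row 1: a1 a2 b13 a4 a5
  row 2: a1 b22 a3 b24 b25
  row 3: b31 a2 a3 b34 a5
Rows 1 and 3 agree on C2, C5; apply C2, C5→C1, C4 and equate their C1, C4 entries.
Rows 1 and 2 agree on C1; apply C1→C4, C5 and equate their C4, C5 entries.
Rows 1 and 2 agree on C4, C5; apply C4, C5→C3 and equate their C3 entries.
Rows 1 and 2 agree on C3, C5; apply C3, C5→C1, C2 and equate their C1, C2 entries.
Row 1 is now all distinguished symbols — the join is lossless.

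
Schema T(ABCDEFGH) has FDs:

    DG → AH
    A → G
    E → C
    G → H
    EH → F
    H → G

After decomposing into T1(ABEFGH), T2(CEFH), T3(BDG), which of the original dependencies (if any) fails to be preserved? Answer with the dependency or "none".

DG → AH

Check DG → AH: no single fragment contains all of {ADGH}, and the restricted closure of {DG} across the fragments never reaches {AH}.
A → G is preserved.
E → C is preserved.
G → H is preserved.
EH → F is preserved.
H → G is preserved.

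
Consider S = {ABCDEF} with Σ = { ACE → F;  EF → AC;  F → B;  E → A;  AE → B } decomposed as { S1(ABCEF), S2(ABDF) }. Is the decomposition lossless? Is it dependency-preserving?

lossy but dependency-preserving

Lossless test: (ABF)⁺ = {ABF}, which is a superkey of neither fragment — lossy.
Dependency preservation: every FD's attributes lie within a single fragment, so each can be enforced locally — preserved.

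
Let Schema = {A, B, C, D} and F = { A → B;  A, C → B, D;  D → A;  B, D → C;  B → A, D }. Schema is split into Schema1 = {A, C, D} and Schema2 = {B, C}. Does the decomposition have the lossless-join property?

No

Common attributes: Schema1 ∩ Schema2 = {C}.
No dependency enlarges {C}, so (C)⁺ = {C}.
The closure contains neither all of Schema1 = {A, C, D} nor all of Schema2 = {B, C}, so the common attributes are not a superkey of either fragment. The join is lossy.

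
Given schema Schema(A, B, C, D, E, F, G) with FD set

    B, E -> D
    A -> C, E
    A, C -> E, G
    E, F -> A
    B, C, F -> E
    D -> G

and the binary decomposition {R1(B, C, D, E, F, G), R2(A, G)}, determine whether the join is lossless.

Common attributes: R1 ∩ R2 = {G}.
No dependency enlarges {G}, so (G)⁺ = {G}.
The closure contains neither all of R1 = {B, C, D, E, F, G} nor all of R2 = {A, G}, so the common attributes are not a superkey of either fragment. The join is lossy.

No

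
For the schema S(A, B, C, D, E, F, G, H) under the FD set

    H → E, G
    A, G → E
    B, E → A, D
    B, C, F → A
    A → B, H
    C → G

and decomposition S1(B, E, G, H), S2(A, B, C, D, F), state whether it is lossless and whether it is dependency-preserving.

lossy and not dependency-preserving

Lossless test: (B)⁺ = {B}, which is a superkey of neither fragment — lossy.
Dependency preservation: the restricted closure of {A, G} across the fragments never reaches {E}, so A, G → E cannot be enforced without a join — not preserved.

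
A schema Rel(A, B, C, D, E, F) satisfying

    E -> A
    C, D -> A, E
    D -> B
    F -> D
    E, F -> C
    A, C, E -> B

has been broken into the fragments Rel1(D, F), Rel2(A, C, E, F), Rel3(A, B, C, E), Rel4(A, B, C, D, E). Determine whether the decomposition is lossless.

Yes

Chase test. Columns are A, B, C, D, E, F; row i has aⱼ where attribute j ∈ Reli, else bᵢⱼ.
Initial tableau (one row per fragment):
  row 1: b11 b12 b13 a4 b15 a6
  row 2: a1 b22 a3 b24 a5 a6
  row 3: a1 a2 a3 b34 a5 b36
  row 4: a1 a2 a3 a4 a5 b46
Rows 1 and 4 agree on D; apply D→B and equate their B entries.
Rows 1 and 2 agree on F; apply F→D and equate their D entries.
Rows 2 and 3 agree on A, C, E; apply A, C, E→B and equate their B entries.
Row 2 is now all distinguished symbols — the join is lossless.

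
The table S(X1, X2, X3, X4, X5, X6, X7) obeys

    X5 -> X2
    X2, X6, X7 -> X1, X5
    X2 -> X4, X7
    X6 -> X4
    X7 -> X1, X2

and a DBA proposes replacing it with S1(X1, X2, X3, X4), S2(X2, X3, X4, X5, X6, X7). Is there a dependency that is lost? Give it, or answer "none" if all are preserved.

none

X5 → X2 lies within S2.
X2, X6, X7 → X1, X5: restricted closure across fragments reaches X1, X5.
X2 → X4, X7 lies within S2.
X6 → X4 lies within S2.
X7 → X1, X2: restricted closure across fragments reaches X1, X2.
Every dependency is enforceable on the fragments, so the decomposition is dependency-preserving.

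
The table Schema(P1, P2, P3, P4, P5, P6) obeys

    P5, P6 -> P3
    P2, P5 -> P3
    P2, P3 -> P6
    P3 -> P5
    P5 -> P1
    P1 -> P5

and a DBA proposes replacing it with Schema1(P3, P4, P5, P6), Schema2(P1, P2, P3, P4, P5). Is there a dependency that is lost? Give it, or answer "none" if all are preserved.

Check P2, P3 → P6: no single fragment contains all of {P2, P3, P6}, and the restricted closure of {P2, P3} across the fragments never reaches {P6}.
P5, P6 → P3 is preserved.
P2, P5 → P3 is preserved.
P3 → P5 is preserved.
P5 → P1 is preserved.
P1 → P5 is preserved.

P2, P3 -> P6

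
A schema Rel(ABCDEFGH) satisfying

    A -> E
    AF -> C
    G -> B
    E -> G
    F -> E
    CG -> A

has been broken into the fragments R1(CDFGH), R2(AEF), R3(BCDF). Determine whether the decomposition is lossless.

Chase test. Columns are ABCDEFGH; row i has aⱼ where attribute j ∈ Ri, else bᵢⱼ.
Initial tableau (one row per fragment):
  row 1: b11 b12 a3 a4 b15 a6 a7 a8
  row 2: a1 b22 b23 b24 a5 a6 b27 b28
  row 3: b31 a2 a3 a4 b35 a6 b37 b38
Rows 1 and 2 agree on F; apply F→E and equate their E entries.
Rows 1 and 3 agree on F; apply F→E and equate their E entries.
Rows 1 and 2 agree on E; apply E→G and equate their G entries.
Rows 1 and 3 agree on E; apply E→G and equate their G entries.
Rows 1 and 3 agree on CG; apply CG→A and equate their A entries.
Rows 1 and 2 agree on G; apply G→B and equate their B entries.
Rows 1 and 3 agree on G; apply G→B and equate their B entries.
No row becomes fully distinguished — the join is lossy.

No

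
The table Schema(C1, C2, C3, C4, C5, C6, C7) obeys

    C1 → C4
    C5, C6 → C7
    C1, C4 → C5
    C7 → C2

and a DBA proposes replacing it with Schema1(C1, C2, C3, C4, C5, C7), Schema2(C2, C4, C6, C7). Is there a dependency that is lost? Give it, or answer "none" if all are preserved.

Check C5, C6 → C7: no single fragment contains all of {C5, C6, C7}, and the restricted closure of {C5, C6} across the fragments never reaches {C7}.
C1 → C4 is preserved.
C1, C4 → C5 is preserved.
C7 → C2 is preserved.

C5, C6 → C7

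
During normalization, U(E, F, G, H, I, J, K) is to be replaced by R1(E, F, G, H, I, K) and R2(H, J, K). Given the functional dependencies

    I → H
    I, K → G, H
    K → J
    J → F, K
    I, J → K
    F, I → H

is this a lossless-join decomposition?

Yes

Common attributes: R1 ∩ R2 = {H, K}.
Closure of {H, K}: K → J applies, adding J; J → F, K applies, adding F. So (H, K)⁺ = {F, H, J, K}.
This closure contains every attribute of R2, so R1 ∩ R2 → R2. The join is lossless.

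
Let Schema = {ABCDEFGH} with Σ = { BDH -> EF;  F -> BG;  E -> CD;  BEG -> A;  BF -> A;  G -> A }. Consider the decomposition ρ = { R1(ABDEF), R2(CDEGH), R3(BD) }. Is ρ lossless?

Chase test. Columns are ABCDEFGH; row i has aⱼ where attribute j ∈ Ri, else bᵢⱼ.
Initial tableau (one row per fragment):
  row 1: a1 a2 b13 a4 a5 a6 b17 b18
  row 2: b21 b22 a3 a4 a5 b26 a7 a8
  row 3: b31 a2 b33 a4 b35 b36 b37 b38
Rows 1 and 2 agree on E; apply E→CD and equate their CD entries.
No row becomes fully distinguished — the join is lossy.

No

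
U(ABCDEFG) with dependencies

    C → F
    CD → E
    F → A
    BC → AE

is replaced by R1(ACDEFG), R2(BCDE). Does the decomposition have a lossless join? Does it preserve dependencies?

lossy but dependency-preserving

Lossless test: (CDE)⁺ = {ACDEF}, which is a superkey of neither fragment — lossy.
Dependency preservation: BC → AE is not contained in any single fragment, but the restricted closure of its left-hand side across the fragments still reaches the right-hand side; the remaining FDs each lie inside some fragment. All dependencies are preserved.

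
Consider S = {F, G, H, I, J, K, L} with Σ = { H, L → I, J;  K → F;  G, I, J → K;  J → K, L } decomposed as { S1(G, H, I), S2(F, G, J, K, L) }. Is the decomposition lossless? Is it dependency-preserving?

lossy and not dependency-preserving

Lossless test: (G)⁺ = {G}, which is a superkey of neither fragment — lossy.
Dependency preservation: the restricted closure of {H, L} across the fragments never reaches {I, J}, so H, L → I, J cannot be enforced without a join — not preserved.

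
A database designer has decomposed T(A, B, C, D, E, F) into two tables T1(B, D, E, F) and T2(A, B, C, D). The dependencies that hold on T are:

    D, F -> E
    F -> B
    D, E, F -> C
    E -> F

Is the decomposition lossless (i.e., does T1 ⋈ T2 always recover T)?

Common attributes: T1 ∩ T2 = {B, D}.
No dependency enlarges {B, D}, so (B, D)⁺ = {B, D}.
The closure contains neither all of T1 = {B, D, E, F} nor all of T2 = {A, B, C, D}, so the common attributes are not a superkey of either fragment. The join is lossy.

No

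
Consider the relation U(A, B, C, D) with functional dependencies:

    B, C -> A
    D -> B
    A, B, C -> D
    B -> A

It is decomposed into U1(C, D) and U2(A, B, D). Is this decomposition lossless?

Yes

Common attributes: U1 ∩ U2 = {D}.
Closure of {D}: D → B applies, adding B; B → A applies, adding A. So (D)⁺ = {A, B, D}.
This closure contains every attribute of U2, so U1 ∩ U2 → U2. The join is lossless.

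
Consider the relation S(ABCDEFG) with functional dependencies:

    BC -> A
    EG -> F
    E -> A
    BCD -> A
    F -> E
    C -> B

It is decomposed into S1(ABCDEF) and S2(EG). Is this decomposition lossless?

No

Common attributes: S1 ∩ S2 = {E}.
Closure of {E}: E → A applies, adding A. So (E)⁺ = {AE}.
The closure contains neither all of S1 = {ABCDEF} nor all of S2 = {EG}, so the common attributes are not a superkey of either fragment. The join is lossy.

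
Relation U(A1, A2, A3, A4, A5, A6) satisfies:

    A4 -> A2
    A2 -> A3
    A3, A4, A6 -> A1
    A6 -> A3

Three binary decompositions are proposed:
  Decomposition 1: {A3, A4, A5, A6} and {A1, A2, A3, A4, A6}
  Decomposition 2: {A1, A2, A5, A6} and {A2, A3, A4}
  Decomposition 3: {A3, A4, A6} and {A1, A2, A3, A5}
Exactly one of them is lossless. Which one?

Decomposition 1

Decomposition 1: common = {A3, A4, A6}, closure = {A1, A2, A3, A4, A6} → lossless.
Decomposition 2: common = {A2}, closure = {A2, A3} → lossy.
Decomposition 3: common = {A3}, closure = {A3} → lossy.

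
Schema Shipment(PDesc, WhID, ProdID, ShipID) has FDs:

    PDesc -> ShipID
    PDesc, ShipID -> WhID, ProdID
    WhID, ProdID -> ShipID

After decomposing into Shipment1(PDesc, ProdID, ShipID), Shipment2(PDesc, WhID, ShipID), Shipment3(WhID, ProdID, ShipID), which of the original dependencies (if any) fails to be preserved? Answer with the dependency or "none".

PDesc → ShipID lies within Shipment1.
PDesc, ShipID → WhID, ProdID: restricted closure across fragments reaches WhID, ProdID.
WhID, ProdID → ShipID lies within Shipment3.
Every dependency is enforceable on the fragments, so the decomposition is dependency-preserving.

none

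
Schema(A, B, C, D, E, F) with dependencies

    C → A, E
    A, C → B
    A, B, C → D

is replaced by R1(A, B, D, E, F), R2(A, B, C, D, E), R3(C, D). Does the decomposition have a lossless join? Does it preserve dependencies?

lossy but dependency-preserving

Lossless test (chase): Rows 2 and 3 agree on C; apply C→A, E and equate their A, E entries. Rows 2 and 3 agree on A, C; apply A, C→B and equate their B entries. No row becomes fully distinguished — the join is lossy.
Dependency preservation: every FD's attributes lie within a single fragment, so each can be enforced locally — preserved.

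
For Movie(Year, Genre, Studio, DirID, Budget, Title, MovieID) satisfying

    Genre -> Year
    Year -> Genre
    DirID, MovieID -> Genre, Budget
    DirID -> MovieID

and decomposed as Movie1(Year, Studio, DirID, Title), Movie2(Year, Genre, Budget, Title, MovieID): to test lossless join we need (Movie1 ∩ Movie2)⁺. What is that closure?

Movie1 ∩ Movie2 = {Year, Title}.
Year → Genre applies, adding Genre
Closure: {Year, Genre, Title}.

Year, Genre, Title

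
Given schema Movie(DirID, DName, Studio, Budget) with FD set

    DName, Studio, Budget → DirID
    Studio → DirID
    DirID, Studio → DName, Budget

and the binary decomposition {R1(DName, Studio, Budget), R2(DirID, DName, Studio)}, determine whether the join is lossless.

Yes

Common attributes: R1 ∩ R2 = {DName, Studio}.
Closure of {DName, Studio}: Studio → DirID applies, adding DirID; DirID, Studio → DName, Budget applies, adding Budget. So (DName, Studio)⁺ = {DirID, DName, Studio, Budget}.
This closure contains every attribute of R1, so R1 ∩ R2 → R1. The join is lossless.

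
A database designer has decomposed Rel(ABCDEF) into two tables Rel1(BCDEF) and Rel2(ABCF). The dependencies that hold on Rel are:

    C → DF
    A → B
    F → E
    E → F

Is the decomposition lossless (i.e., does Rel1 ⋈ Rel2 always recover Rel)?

Common attributes: Rel1 ∩ Rel2 = {BCF}.
Closure of {BCF}: C → DF applies, adding D; F → E applies, adding E. So (BCF)⁺ = {BCDEF}.
This closure contains every attribute of Rel1, so Rel1 ∩ Rel2 → Rel1. The join is lossless.

Yes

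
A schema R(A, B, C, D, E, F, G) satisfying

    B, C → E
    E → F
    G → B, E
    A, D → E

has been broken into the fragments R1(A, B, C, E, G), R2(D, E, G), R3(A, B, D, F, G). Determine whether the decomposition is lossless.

No

Chase test. Columns are A, B, C, D, E, F, G; row i has aⱼ where attribute j ∈ Ri, else bᵢⱼ.
Initial tableau (one row per fragment):
  row 1: a1 a2 a3 b14 a5 b16 a7
  row 2: b21 b22 b23 a4 a5 b26 a7
  row 3: a1 a2 b33 a4 b35 a6 a7
Rows 1 and 2 agree on E; apply E→F and equate their F entries.
Rows 1 and 2 agree on G; apply G→B, E and equate their B, E entries.
Rows 1 and 3 agree on G; apply G→B, E and equate their B, E entries.
Rows 1 and 3 agree on E; apply E→F and equate their F entries.
No row becomes fully distinguished — the join is lossy.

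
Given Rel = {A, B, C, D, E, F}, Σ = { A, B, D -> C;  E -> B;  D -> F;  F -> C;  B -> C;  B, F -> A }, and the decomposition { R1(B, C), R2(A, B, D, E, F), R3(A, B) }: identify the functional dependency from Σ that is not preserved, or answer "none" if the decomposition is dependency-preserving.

F -> C

Check F → C: no single fragment contains all of {C, F}, and the restricted closure of {F} across the fragments never reaches {C}.
A, B, D → C is preserved.
E → B is preserved.
D → F is preserved.
B → C is preserved.
B, F → A is preserved.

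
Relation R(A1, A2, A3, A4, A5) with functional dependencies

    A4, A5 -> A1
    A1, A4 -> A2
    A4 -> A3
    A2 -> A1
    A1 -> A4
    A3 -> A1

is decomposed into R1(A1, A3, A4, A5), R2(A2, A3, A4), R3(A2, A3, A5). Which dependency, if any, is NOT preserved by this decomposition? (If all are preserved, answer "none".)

none

A4, A5 → A1 lies within R1.
A1, A4 → A2: restricted closure across fragments reaches A2.
A4 → A3 lies within R1.
A2 → A1: restricted closure across fragments reaches A1.
A1 → A4 lies within R1.
A3 → A1 lies within R1.
Every dependency is enforceable on the fragments, so the decomposition is dependency-preserving.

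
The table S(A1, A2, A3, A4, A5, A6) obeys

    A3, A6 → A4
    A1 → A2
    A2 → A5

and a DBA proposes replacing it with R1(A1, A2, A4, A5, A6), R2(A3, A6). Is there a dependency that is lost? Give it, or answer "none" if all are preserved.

Check A3, A6 → A4: no single fragment contains all of {A3, A4, A6}, and the restricted closure of {A3, A6} across the fragments never reaches {A4}.
A1 → A2 is preserved.
A2 → A5 is preserved.

A3, A6 → A4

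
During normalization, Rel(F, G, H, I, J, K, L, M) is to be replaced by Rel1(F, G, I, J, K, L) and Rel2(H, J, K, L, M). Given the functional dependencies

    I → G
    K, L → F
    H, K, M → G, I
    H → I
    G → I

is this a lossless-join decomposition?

No

Common attributes: Rel1 ∩ Rel2 = {J, K, L}.
Closure of {J, K, L}: K, L → F applies, adding F. So (J, K, L)⁺ = {F, J, K, L}.
The closure contains neither all of Rel1 = {F, G, I, J, K, L} nor all of Rel2 = {H, J, K, L, M}, so the common attributes are not a superkey of either fragment. The join is lossy.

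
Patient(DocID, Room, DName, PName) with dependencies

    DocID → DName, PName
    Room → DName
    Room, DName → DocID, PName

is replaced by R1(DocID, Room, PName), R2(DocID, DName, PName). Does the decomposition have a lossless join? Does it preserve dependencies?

Lossless test: (DocID, PName)⁺ = {DocID, DName, PName}, which contains all of one fragment — lossless.
Dependency preservation: Room → DName; Room, DName → DocID, PName are not contained in any single fragment, but the restricted closure of each left-hand side across the fragments still reaches the right-hand side; the remaining FDs each lie inside some fragment. All dependencies are preserved.

lossless and dependency-preserving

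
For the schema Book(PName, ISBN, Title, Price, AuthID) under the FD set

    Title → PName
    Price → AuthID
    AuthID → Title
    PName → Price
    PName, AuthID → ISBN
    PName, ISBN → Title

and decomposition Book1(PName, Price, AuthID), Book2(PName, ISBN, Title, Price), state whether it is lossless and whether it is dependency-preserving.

lossless and dependency-preserving

Lossless test: (PName, Price)⁺ = {PName, ISBN, Title, Price, AuthID}, which contains all of one fragment — lossless.
Dependency preservation: AuthID → Title; PName, AuthID → ISBN are not contained in any single fragment, but the restricted closure of each left-hand side across the fragments still reaches the right-hand side; the remaining FDs each lie inside some fragment. All dependencies are preserved.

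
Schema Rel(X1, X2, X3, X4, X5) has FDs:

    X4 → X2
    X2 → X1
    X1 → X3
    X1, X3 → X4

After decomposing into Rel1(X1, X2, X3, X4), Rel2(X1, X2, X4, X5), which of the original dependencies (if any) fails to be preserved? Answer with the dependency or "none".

none

X4 → X2 lies within Rel1.
X2 → X1 lies within Rel1.
X1 → X3 lies within Rel1.
X1, X3 → X4 lies within Rel1.
Every dependency is enforceable on the fragments, so the decomposition is dependency-preserving.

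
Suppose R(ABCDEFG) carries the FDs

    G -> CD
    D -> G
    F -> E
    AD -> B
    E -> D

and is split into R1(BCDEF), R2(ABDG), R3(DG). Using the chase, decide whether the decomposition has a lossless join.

Chase test. Columns are ABCDEFG; row i has aⱼ where attribute j ∈ Ri, else bᵢⱼ.
Initial tableau (one row per fragment):
  row 1: b11 a2 a3 a4 a5 a6 b17
  row 2: a1 a2 b23 a4 b25 b26 a7
  row 3: b31 b32 b33 a4 b35 b36 a7
Rows 2 and 3 agree on G; apply G→CD and equate their CD entries.
Rows 1 and 2 agree on D; apply D→G and equate their G entries.
Rows 1 and 2 agree on G; apply G→CD and equate their CD entries.
No row becomes fully distinguished — the join is lossy.

No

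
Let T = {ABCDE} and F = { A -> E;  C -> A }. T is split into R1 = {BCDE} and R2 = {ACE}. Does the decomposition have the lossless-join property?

Common attributes: R1 ∩ R2 = {CE}.
Closure of {CE}: C → A applies, adding A. So (CE)⁺ = {ACE}.
This closure contains every attribute of R2, so R1 ∩ R2 → R2. The join is lossless.

Yes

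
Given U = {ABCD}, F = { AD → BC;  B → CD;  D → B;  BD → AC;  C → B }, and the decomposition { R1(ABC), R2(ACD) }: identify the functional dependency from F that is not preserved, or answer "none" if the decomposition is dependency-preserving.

none

AD → BC: restricted closure across fragments reaches BC.
B → CD: restricted closure across fragments reaches CD.
D → B: restricted closure across fragments reaches B.
BD → AC: restricted closure across fragments reaches AC.
C → B lies within R1.
Every dependency is enforceable on the fragments, so the decomposition is dependency-preserving.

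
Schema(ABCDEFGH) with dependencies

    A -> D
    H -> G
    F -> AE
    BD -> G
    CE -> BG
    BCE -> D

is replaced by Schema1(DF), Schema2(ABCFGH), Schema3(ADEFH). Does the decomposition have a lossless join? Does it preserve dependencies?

Lossless test (chase): Rows 2 and 3 agree on A; apply A→D and equate their D entries. Rows 2 and 3 agree on H; apply H→G and equate their G entries. Rows 1 and 2 agree on F; apply F→AE and equate their AE entries. Rows 1 and 3 agree on F; apply F→AE and equate their AE entries. Row 2 is now all distinguished symbols — the join is lossless.
Dependency preservation: the restricted closure of {BD} across the fragments never reaches {G}, so BD → G cannot be enforced without a join — not preserved.

lossless but not dependency-preserving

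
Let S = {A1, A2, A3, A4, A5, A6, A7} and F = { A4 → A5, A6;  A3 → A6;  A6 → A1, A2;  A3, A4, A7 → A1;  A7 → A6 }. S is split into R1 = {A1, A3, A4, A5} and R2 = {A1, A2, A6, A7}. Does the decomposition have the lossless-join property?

Common attributes: R1 ∩ R2 = {A1}.
No dependency enlarges {A1}, so (A1)⁺ = {A1}.
The closure contains neither all of R1 = {A1, A3, A4, A5} nor all of R2 = {A1, A2, A6, A7}, so the common attributes are not a superkey of either fragment. The join is lossy.

No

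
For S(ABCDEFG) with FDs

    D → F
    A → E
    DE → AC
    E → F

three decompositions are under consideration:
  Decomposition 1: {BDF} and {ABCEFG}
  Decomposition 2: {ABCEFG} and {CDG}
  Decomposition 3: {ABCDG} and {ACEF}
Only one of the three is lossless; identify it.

Decomposition 1: common = {BF}, closure = {BF} → lossy.
Decomposition 2: common = {CG}, closure = {CG} → lossy.
Decomposition 3: common = {AC}, closure = {ACEF} → lossless.

Decomposition 3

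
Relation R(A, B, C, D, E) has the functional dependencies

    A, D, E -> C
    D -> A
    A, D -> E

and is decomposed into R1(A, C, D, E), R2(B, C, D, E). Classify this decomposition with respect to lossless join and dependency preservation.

Lossless test: (C, D, E)⁺ = {A, C, D, E}, which contains all of one fragment — lossless.
Dependency preservation: every FD's attributes lie within a single fragment, so each can be enforced locally — preserved.

lossless and dependency-preserving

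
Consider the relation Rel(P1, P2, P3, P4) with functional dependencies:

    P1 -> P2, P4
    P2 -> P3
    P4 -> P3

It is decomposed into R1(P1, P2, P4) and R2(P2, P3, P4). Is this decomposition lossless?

Common attributes: R1 ∩ R2 = {P2, P4}.
Closure of {P2, P4}: P2 → P3 applies, adding P3. So (P2, P4)⁺ = {P2, P3, P4}.
This closure contains every attribute of R2, so R1 ∩ R2 → R2. The join is lossless.

Yes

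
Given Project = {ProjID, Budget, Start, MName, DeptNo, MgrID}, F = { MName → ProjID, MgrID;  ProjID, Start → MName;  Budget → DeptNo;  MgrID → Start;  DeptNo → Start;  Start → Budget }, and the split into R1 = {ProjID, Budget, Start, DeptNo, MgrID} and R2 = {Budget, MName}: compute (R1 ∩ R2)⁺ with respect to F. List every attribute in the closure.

R1 ∩ R2 = {Budget}.
Budget → DeptNo applies, adding DeptNo
DeptNo → Start applies, adding Start
Closure: {Budget, Start, DeptNo}.

Budget, Start, DeptNo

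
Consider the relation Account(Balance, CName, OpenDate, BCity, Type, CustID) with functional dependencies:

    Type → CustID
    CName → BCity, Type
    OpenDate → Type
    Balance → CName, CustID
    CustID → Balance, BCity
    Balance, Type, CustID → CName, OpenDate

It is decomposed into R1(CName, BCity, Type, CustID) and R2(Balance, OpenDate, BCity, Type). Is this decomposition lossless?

Common attributes: R1 ∩ R2 = {BCity, Type}.
Closure of {BCity, Type}: Type → CustID applies, adding CustID; CustID → Balance, BCity applies, adding Balance; Balance, Type, CustID → CName, OpenDate applies, adding CName, OpenDate. So (BCity, Type)⁺ = {Balance, CName, OpenDate, BCity, Type, CustID}.
This closure contains every attribute of R1, so R1 ∩ R2 → R1. The join is lossless.

Yes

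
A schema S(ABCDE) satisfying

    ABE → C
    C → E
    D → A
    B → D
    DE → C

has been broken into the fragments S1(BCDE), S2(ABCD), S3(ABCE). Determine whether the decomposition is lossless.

Yes

Chase test. Columns are ABCDE; row i has aⱼ where attribute j ∈ Si, else bᵢⱼ.
Initial tableau (one row per fragment):
  row 1: b11 a2 a3 a4 a5
  row 2: a1 a2 a3 a4 b25
  row 3: a1 a2 a3 b34 a5
Rows 1 and 2 agree on C; apply C→E and equate their E entries.
Rows 1 and 2 agree on D; apply D→A and equate their A entries.
Rows 1 and 3 agree on B; apply B→D and equate their D entries.
Row 1 is now all distinguished symbols — the join is lossless.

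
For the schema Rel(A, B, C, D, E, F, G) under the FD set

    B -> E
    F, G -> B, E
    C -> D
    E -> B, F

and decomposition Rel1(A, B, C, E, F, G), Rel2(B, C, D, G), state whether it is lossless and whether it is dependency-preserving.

lossless and dependency-preserving

Lossless test: (B, C, G)⁺ = {B, C, D, E, F, G}, which contains all of one fragment — lossless.
Dependency preservation: every FD's attributes lie within a single fragment, so each can be enforced locally — preserved.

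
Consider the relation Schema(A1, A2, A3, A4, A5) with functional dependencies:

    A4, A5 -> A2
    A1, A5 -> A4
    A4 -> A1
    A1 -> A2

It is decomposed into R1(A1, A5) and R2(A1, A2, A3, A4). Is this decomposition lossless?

Common attributes: R1 ∩ R2 = {A1}.
Closure of {A1}: A1 → A2 applies, adding A2. So (A1)⁺ = {A1, A2}.
The closure contains neither all of R1 = {A1, A5} nor all of R2 = {A1, A2, A3, A4}, so the common attributes are not a superkey of either fragment. The join is lossy.

No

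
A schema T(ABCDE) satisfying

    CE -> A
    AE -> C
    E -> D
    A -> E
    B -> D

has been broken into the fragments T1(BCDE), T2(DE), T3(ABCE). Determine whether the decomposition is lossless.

Chase test. Columns are ABCDE; row i has aⱼ where attribute j ∈ Ti, else bᵢⱼ.
Initial tableau (one row per fragment):
  row 1: b11 a2 a3 a4 a5
  row 2: b21 b22 b23 a4 a5
  row 3: a1 a2 a3 b34 a5
Rows 1 and 3 agree on CE; apply CE→A and equate their A entries.
Rows 1 and 3 agree on E; apply E→D and equate their D entries.
Row 1 is now all distinguished symbols — the join is lossless.

Yes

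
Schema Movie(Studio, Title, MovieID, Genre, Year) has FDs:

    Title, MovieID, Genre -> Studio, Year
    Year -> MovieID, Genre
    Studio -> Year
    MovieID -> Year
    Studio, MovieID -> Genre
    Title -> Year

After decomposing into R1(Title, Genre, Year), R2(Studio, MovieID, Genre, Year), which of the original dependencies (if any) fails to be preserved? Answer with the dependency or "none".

Title, MovieID, Genre -> Studio, Year

Check Title, MovieID, Genre → Studio, Year: no single fragment contains all of {Studio, Title, MovieID, Genre, Year}, and the restricted closure of {Title, MovieID, Genre} across the fragments never reaches {Studio, Year}.
Year → MovieID, Genre is preserved.
Studio → Year is preserved.
MovieID → Year is preserved.
Studio, MovieID → Genre is preserved.
Title → Year is preserved.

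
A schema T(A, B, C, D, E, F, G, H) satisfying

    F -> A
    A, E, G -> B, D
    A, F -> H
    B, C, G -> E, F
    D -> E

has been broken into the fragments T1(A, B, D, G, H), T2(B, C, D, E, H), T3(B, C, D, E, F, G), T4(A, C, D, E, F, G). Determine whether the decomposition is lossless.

Chase test. Columns are A, B, C, D, E, F, G, H; row i has aⱼ where attribute j ∈ Ti, else bᵢⱼ.
Initial tableau (one row per fragment):
  row 1: a1 a2 b13 a4 b15 b16 a7 a8
  row 2: b21 a2 a3 a4 a5 b26 b27 a8
  row 3: b31 a2 a3 a4 a5 a6 a7 b38
  row 4: a1 b42 a3 a4 a5 a6 a7 b48
Rows 3 and 4 agree on F; apply F→A and equate their A entries.
Rows 3 and 4 agree on A, E, G; apply A, E, G→B, D and equate their B, D entries.
Rows 3 and 4 agree on A, F; apply A, F→H and equate their H entries.
Rows 1 and 2 agree on D; apply D→E and equate their E entries.
No row becomes fully distinguished — the join is lossy.

No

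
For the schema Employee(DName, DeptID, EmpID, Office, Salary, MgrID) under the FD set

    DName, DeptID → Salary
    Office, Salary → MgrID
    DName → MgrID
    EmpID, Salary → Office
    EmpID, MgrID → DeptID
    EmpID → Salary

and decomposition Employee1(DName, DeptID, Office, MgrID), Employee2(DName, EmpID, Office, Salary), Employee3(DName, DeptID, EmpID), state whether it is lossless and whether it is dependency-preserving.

lossless but not dependency-preserving

Lossless test (chase): Rows 1 and 3 agree on DName, DeptID; apply DName, DeptID→Salary and equate their Salary entries. Rows 1 and 2 agree on DName; apply DName→MgrID and equate their MgrID entries. Rows 1 and 3 agree on DName; apply DName→MgrID and equate their MgrID entries. Rows 2 and 3 agree on EmpID, MgrID; apply EmpID, MgrID→DeptID and equate their DeptID entries. Rows 2 and 3 agree on EmpID; apply EmpID→Salary and equate their Salary entries. Rows 2 and 3 agree on EmpID, Salary; apply EmpID, Salary→Office and equate their Office entries. Row 2 is now all distinguished symbols — the join is lossless.
Dependency preservation: the restricted closure of {DName, DeptID} across the fragments never reaches {Salary}, so DName, DeptID → Salary cannot be enforced without a join — not preserved.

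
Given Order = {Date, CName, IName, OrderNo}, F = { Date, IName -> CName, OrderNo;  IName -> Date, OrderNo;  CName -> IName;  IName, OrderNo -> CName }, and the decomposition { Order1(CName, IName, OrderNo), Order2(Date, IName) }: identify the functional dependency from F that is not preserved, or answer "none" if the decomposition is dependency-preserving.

none

Date, IName → CName, OrderNo: restricted closure across fragments reaches CName, OrderNo.
IName → Date, OrderNo: restricted closure across fragments reaches Date, OrderNo.
CName → IName lies within Order1.
IName, OrderNo → CName lies within Order1.
Every dependency is enforceable on the fragments, so the decomposition is dependency-preserving.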